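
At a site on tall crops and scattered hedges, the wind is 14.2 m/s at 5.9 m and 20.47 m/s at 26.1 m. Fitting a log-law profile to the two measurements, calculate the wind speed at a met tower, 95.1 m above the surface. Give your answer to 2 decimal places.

Log law: V ∝ ln(z/z₀). From the pair, with r = V₁/V₂ = 0.69370,
ln z₀ = (ln z₁ − r·ln z₂)/(1 − r) = (1.7750 − 0.69370×3.2619)/0.30630 = -1.5927 → z₀ = 0.2034 m
V₃ = V₁ · ln(z₃/z₀)/ln(z₁/z₀) = 14.2 × 6.1476/3.3676 = 25.9220 m/s

25.92 m/s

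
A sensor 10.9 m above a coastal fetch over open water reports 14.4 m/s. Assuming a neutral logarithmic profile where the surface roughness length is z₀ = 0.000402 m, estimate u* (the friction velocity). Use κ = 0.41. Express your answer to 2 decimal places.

u* ≈ 0.58 m/s

Log law: V(z) = (u*/κ) · ln(z/z₀) ⇒ u* = κ · V / ln(z/z₀)
u* = 0.41 × 14.4 / ln(10.9/0.000402) = 0.41 × 14.4 / 10.2078
   = 5.9040 / 10.2078 = 0.5784 m/s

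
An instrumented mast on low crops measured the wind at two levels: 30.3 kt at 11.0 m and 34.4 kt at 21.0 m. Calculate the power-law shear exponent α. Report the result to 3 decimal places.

α ≈ 0.196

Power law: V₂/V₁ = (z₂/z₁)^α ⇒ α = ln(V₂/V₁) / ln(z₂/z₁)
α = ln(34.4/30.3) / ln(21.0/11.0) = ln(1.1353) / ln(1.9091)
  = 0.12691 / 0.64663 = 0.19626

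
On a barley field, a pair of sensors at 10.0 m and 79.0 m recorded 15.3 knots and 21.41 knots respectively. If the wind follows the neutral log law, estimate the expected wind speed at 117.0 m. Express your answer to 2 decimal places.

Log law: V ∝ ln(z/z₀). From the pair, with r = V₁/V₂ = 0.71462,
ln z₀ = (ln z₁ − r·ln z₂)/(1 − r) = (2.3026 − 0.71462×4.3694)/0.28538 = -2.8730 → z₀ = 0.05653 m
V₃ = V₁ · ln(z₃/z₀)/ln(z₁/z₀) = 15.3 × 7.6352/5.1756 = 22.5710 knots

22.57 knots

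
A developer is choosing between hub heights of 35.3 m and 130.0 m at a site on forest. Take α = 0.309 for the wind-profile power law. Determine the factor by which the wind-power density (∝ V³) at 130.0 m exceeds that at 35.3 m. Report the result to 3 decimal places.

3.348

Speed ratio: V_B/V_A = (z_B/z_A)^α = (130.0/35.3)^0.309 = (3.6827)^0.309 = 1.49605
Power-density ratio: P_B/P_A = (V_B/V_A)³ = (1.49605)³ = 3.34841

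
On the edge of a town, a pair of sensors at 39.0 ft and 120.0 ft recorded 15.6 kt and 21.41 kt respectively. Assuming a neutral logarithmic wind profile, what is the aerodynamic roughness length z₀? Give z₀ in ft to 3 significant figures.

z₀ ≈ 1.91 ft

Log law: V(z) ∝ ln(z/z₀). With r = V₁/V₂ = 15.6/21.41 = 0.72863,
r · ln(z₂/z₀) = ln(z₁/z₀) ⇒ ln z₀ = (ln z₁ − r·ln z₂)/(1 − r)
ln z₀ = (3.66356 − 0.72863×4.78749) / 0.27137 = 0.6458
z₀ = exp(0.6458) = 1.907 ft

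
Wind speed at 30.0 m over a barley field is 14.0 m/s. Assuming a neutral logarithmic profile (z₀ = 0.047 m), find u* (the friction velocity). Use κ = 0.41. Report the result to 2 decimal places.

u* ≈ 0.89 m/s

Log law: V(z) = (u*/κ) · ln(z/z₀) ⇒ u* = κ · V / ln(z/z₀)
u* = 0.41 × 14.0 / ln(30.0/0.047) = 0.41 × 14.0 / 6.4588
   = 5.7400 / 6.4588 = 0.8887 m/s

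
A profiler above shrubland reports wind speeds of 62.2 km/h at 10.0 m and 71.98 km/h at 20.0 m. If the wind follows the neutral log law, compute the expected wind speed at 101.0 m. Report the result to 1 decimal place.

94.8 km/h

Log law: V ∝ ln(z/z₀). From the pair, with r = V₁/V₂ = 0.86413,
ln z₀ = (ln z₁ − r·ln z₂)/(1 − r) = (2.3026 − 0.86413×2.9957)/0.13587 = -2.1058 → z₀ = 0.1218 m
V₃ = V₁ · ln(z₃/z₀)/ln(z₁/z₀) = 62.2 × 6.7209/4.4084 = 94.8289 km/h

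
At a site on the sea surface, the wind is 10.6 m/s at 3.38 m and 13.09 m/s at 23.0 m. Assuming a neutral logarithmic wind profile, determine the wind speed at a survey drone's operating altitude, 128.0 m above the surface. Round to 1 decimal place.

Log law: V ∝ ln(z/z₀). From the pair, with r = V₁/V₂ = 0.80978,
ln z₀ = (ln z₁ − r·ln z₂)/(1 − r) = (1.2179 − 0.80978×3.1355)/0.19022 = -6.9455 → z₀ = 0.0009630 m
V₃ = V₁ · ln(z₃/z₀)/ln(z₁/z₀) = 10.6 × 11.7975/8.1634 = 15.3189 m/s

15.3 m/s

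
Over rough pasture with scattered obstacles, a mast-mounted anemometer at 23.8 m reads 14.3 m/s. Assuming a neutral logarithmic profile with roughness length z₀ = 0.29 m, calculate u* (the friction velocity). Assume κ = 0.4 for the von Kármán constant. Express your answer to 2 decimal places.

u* ≈ 1.30 m/s

Log law: V(z) = (u*/κ) · ln(z/z₀) ⇒ u* = κ · V / ln(z/z₀)
u* = 0.4 × 14.3 / ln(23.8/0.29) = 0.4 × 14.3 / 4.4076
   = 5.7200 / 4.4076 = 1.2978 m/s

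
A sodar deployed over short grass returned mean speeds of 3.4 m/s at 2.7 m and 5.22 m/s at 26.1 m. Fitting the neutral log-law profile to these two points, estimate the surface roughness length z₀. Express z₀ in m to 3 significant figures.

z₀ ≈ 0.0390 m

Log law: V(z) ∝ ln(z/z₀). With r = V₁/V₂ = 3.4/5.22 = 0.65134,
r · ln(z₂/z₀) = ln(z₁/z₀) ⇒ ln z₀ = (ln z₁ − r·ln z₂)/(1 − r)
ln z₀ = (0.99325 − 0.65134×3.26194) / 0.34866 = -3.2449
z₀ = exp(-3.2449) = 0.03897 m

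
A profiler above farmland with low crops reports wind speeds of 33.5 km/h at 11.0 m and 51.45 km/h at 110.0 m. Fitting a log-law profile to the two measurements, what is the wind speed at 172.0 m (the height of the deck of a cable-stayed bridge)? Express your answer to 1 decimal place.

54.9 km/h

Log law: V ∝ ln(z/z₀). From the pair, with r = V₁/V₂ = 0.65112,
ln z₀ = (ln z₁ − r·ln z₂)/(1 − r) = (2.3979 − 0.65112×4.7005)/0.34888 = -1.8994 → z₀ = 0.1497 m
V₃ = V₁ · ln(z₃/z₀)/ln(z₁/z₀) = 33.5 × 7.0469/4.2973 = 54.9347 km/h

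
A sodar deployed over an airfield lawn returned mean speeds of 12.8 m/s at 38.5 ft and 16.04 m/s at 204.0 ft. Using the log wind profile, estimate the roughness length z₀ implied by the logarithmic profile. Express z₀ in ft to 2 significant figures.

Log law: V(z) ∝ ln(z/z₀). With r = V₁/V₂ = 12.8/16.04 = 0.79800,
r · ln(z₂/z₀) = ln(z₁/z₀) ⇒ ln z₀ = (ln z₁ − r·ln z₂)/(1 − r)
ln z₀ = (3.65066 − 0.79800×5.31812) / 0.20200 = -2.9368
z₀ = exp(-2.9368) = 0.05303 ft

z₀ ≈ 0.053 ft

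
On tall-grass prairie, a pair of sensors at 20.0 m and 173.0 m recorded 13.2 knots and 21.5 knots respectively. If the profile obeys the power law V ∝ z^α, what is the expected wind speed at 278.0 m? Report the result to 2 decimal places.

First find α: α = ln(V₂/V₁)/ln(z₂/z₁) = ln(21.5/13.2)/ln(173.0/20.0) = 0.48784/2.15756 = 0.2261
Extrapolate from 173.0 m to 278.0 m: V₃ = 21.5 × (278.0/173.0)^0.2261 = 21.5 × 1.1132 = 23.9340 knots

23.93 knots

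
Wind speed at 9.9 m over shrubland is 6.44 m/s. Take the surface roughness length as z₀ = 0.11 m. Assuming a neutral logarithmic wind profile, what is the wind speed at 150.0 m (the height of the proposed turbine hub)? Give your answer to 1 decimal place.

Log law: V(z) ∝ ln(z/z₀), so V₂/V₁ = ln(z₂/z₀) / ln(z₁/z₀).
ln(150.0/0.11) = 7.2179, ln(9.9/0.11) = 4.4998
V₂ = 6.44 × 7.2179/4.4998 = 6.44 × 1.6040 = 10.3301 m/s

10.3 m/s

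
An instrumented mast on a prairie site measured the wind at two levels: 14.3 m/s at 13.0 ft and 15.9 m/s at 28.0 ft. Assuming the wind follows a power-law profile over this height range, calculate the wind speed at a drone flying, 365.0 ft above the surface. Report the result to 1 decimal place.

First find α: α = ln(V₂/V₁)/ln(z₂/z₁) = ln(15.9/14.3)/ln(28.0/13.0) = 0.10606/0.76726 = 0.1382
Extrapolate from 28.0 ft to 365.0 ft: V₃ = 15.9 × (365.0/28.0)^0.1382 = 15.9 × 1.4261 = 22.6749 m/s

22.7 m/s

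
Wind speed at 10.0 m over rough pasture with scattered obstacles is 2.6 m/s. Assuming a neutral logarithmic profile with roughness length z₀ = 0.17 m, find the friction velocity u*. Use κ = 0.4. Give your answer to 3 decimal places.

u* ≈ 0.255 m/s

Log law: V(z) = (u*/κ) · ln(z/z₀) ⇒ u* = κ · V / ln(z/z₀)
u* = 0.4 × 2.6 / ln(10.0/0.17) = 0.4 × 2.6 / 4.0745
   = 1.0400 / 4.0745 = 0.2552 m/s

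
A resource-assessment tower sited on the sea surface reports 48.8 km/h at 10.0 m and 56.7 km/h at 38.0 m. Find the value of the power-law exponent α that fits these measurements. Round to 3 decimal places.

Power law: V₂/V₁ = (z₂/z₁)^α ⇒ α = ln(V₂/V₁) / ln(z₂/z₁)
α = ln(56.7/48.8) / ln(38.0/10.0) = ln(1.1619) / ln(3.8000)
  = 0.15004 / 1.33500 = 0.11239

α ≈ 0.112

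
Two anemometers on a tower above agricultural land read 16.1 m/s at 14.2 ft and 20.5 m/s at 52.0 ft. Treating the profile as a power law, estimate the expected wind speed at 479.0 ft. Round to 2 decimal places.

30.99 m/s

First find α: α = ln(V₂/V₁)/ln(z₂/z₁) = ln(20.5/16.1)/ln(52.0/14.2) = 0.24161/1.29800 = 0.1861
Extrapolate from 52.0 ft to 479.0 ft: V₃ = 20.5 × (479.0/52.0)^0.1861 = 20.5 × 1.5118 = 30.9921 m/s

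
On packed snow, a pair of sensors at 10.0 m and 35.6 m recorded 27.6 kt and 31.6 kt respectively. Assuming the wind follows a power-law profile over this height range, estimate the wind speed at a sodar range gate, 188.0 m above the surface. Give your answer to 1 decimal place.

37.7 kt

First find α: α = ln(V₂/V₁)/ln(z₂/z₁) = ln(31.6/27.6)/ln(35.6/10.0) = 0.13534/1.26976 = 0.1066
Extrapolate from 35.6 m to 188.0 m: V₃ = 31.6 × (188.0/35.6)^0.1066 = 31.6 × 1.1941 = 37.7328 kt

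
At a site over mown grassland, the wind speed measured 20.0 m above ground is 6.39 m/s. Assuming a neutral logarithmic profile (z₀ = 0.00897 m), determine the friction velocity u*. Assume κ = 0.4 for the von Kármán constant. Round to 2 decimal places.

u* ≈ 0.33 m/s

Log law: V(z) = (u*/κ) · ln(z/z₀) ⇒ u* = κ · V / ln(z/z₀)
u* = 0.4 × 6.39 / ln(20.0/0.00897) = 0.4 × 6.39 / 7.7096
   = 2.5560 / 7.7096 = 0.3315 m/s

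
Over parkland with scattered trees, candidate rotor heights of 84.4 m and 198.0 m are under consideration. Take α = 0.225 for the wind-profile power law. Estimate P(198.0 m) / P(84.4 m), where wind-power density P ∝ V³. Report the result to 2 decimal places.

1.78

Speed ratio: V_B/V_A = (z_B/z_A)^α = (198.0/84.4)^0.225 = (2.3460)^0.225 = 1.21150
Power-density ratio: P_B/P_A = (V_B/V_A)³ = (1.21150)³ = 1.77815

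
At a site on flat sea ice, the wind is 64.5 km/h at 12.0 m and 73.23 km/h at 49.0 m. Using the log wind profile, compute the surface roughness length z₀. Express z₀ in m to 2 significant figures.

z₀ ≈ 0.00037 m

Log law: V(z) ∝ ln(z/z₀). With r = V₁/V₂ = 64.5/73.23 = 0.88079,
r · ln(z₂/z₀) = ln(z₁/z₀) ⇒ ln z₀ = (ln z₁ − r·ln z₂)/(1 − r)
ln z₀ = (2.48491 − 0.88079×3.89182) / 0.11921 = -7.9098
z₀ = exp(-7.9098) = 0.0003671 m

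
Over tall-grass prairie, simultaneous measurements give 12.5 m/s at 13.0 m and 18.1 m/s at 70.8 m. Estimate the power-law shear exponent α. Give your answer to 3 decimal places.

α ≈ 0.218

Power law: V₂/V₁ = (z₂/z₁)^α ⇒ α = ln(V₂/V₁) / ln(z₂/z₁)
α = ln(18.1/12.5) / ln(70.8/13.0) = ln(1.4480) / ln(5.4462)
  = 0.37018 / 1.69491 = 0.21841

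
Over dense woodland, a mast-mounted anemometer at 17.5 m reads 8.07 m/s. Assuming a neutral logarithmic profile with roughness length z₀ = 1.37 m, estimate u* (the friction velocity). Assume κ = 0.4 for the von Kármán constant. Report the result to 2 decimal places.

u* ≈ 1.27 m/s

Log law: V(z) = (u*/κ) · ln(z/z₀) ⇒ u* = κ · V / ln(z/z₀)
u* = 0.4 × 8.07 / ln(17.5/1.37) = 0.4 × 8.07 / 2.5474
   = 3.2280 / 2.5474 = 1.2672 m/s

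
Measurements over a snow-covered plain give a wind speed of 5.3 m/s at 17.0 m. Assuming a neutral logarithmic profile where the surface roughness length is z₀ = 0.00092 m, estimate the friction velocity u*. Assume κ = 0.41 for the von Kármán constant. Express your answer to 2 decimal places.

u* ≈ 0.22 m/s

Log law: V(z) = (u*/κ) · ln(z/z₀) ⇒ u* = κ · V / ln(z/z₀)
u* = 0.41 × 5.3 / ln(17.0/0.00092) = 0.41 × 5.3 / 9.8244
   = 2.1730 / 9.8244 = 0.2212 m/s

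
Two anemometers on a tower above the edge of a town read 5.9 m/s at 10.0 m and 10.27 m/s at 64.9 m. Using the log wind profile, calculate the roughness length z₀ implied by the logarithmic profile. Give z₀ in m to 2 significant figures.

z₀ ≈ 0.80 m

Log law: V(z) ∝ ln(z/z₀). With r = V₁/V₂ = 5.9/10.27 = 0.57449,
r · ln(z₂/z₀) = ln(z₁/z₀) ⇒ ln z₀ = (ln z₁ − r·ln z₂)/(1 − r)
ln z₀ = (2.30259 − 0.57449×4.17285) / 0.42551 = -0.2225
z₀ = exp(-0.2225) = 0.8005 m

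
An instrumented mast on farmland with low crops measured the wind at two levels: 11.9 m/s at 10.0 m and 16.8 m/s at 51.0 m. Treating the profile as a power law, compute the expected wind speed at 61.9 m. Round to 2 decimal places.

First find α: α = ln(V₂/V₁)/ln(z₂/z₁) = ln(16.8/11.9)/ln(51.0/10.0) = 0.34484/1.62924 = 0.2117
Extrapolate from 51.0 m to 61.9 m: V₃ = 16.8 × (61.9/51.0)^0.2117 = 16.8 × 1.0418 = 17.5031 m/s

17.50 m/s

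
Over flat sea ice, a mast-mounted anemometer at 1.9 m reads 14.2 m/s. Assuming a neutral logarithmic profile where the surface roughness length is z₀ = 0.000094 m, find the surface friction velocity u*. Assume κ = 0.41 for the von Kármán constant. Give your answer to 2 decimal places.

Log law: V(z) = (u*/κ) · ln(z/z₀) ⇒ u* = κ · V / ln(z/z₀)
u* = 0.41 × 14.2 / ln(1.9/0.000094) = 0.41 × 14.2 / 9.9141
   = 5.8220 / 9.9141 = 0.5872 m/s

u* ≈ 0.59 m/s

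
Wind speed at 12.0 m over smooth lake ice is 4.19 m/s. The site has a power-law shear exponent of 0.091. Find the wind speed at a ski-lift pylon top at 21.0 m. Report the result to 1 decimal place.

Power-law profile: V₂ = V₁ · (z₂/z₁)^α
V₂ = 4.19 × (21.0/12.0)^0.091 = 4.19 × (1.7500)^0.091
    = 4.19 × 1.0522 = 4.4089 m/s

4.4 m/s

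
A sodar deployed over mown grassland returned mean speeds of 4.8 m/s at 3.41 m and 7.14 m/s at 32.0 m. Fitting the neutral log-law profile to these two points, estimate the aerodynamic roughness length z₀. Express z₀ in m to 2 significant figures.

z₀ ≈ 0.035 m

Log law: V(z) ∝ ln(z/z₀). With r = V₁/V₂ = 4.8/7.14 = 0.67227,
r · ln(z₂/z₀) = ln(z₁/z₀) ⇒ ln z₀ = (ln z₁ − r·ln z₂)/(1 − r)
ln z₀ = (1.22671 − 0.67227×3.46574) / 0.32773 = -3.3662
z₀ = exp(-3.3662) = 0.03452 m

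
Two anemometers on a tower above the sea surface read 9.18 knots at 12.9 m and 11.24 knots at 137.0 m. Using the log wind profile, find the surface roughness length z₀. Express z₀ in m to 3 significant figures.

z₀ ≈ 0.000345 m

Log law: V(z) ∝ ln(z/z₀). With r = V₁/V₂ = 9.18/11.24 = 0.81673,
r · ln(z₂/z₀) = ln(z₁/z₀) ⇒ ln z₀ = (ln z₁ − r·ln z₂)/(1 − r)
ln z₀ = (2.55723 − 0.81673×4.91998) / 0.18327 = -7.9719
z₀ = exp(-7.9719) = 0.0003450 m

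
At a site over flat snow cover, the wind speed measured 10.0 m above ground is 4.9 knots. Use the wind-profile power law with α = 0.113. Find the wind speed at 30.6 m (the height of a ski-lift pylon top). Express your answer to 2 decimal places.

5.56 knots

Power-law profile: V₂ = V₁ · (z₂/z₁)^α
V₂ = 4.9 × (30.6/10.0)^0.113 = 4.9 × (3.0600)^0.113
    = 4.9 × 1.1347 = 5.5601 knots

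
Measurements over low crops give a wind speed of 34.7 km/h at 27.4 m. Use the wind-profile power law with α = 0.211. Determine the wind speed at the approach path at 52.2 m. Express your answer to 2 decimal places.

39.76 km/h

Power-law profile: V₂ = V₁ · (z₂/z₁)^α
V₂ = 34.7 × (52.2/27.4)^0.211 = 34.7 × (1.9051)^0.211
    = 34.7 × 1.1457 = 39.7551 km/h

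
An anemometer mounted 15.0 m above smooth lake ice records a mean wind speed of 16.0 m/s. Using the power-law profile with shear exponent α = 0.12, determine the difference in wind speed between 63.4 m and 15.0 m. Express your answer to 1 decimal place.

Power law: V₂ = V₁ · (z₂/z₁)^α = 16.0 × (4.2267)^0.12 = 19.0213 m/s
ΔV = 19.0213 − 16.0 = 3.0213 m/s

3.0 m/s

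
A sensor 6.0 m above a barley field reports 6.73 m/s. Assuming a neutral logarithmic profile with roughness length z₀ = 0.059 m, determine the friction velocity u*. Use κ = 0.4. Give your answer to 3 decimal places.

Log law: V(z) = (u*/κ) · ln(z/z₀) ⇒ u* = κ · V / ln(z/z₀)
u* = 0.4 × 6.73 / ln(6.0/0.059) = 0.4 × 6.73 / 4.6220
   = 2.6920 / 4.6220 = 0.5824 m/s

u* ≈ 0.582 m/s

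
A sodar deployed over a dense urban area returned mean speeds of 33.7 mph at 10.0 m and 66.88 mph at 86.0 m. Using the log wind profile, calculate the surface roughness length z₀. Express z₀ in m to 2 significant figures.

Log law: V(z) ∝ ln(z/z₀). With r = V₁/V₂ = 33.7/66.88 = 0.50389,
r · ln(z₂/z₀) = ln(z₁/z₀) ⇒ ln z₀ = (ln z₁ − r·ln z₂)/(1 − r)
ln z₀ = (2.30259 − 0.50389×4.45435) / 0.49611 = 0.1171
z₀ = exp(0.1171) = 1.124 m

z₀ ≈ 1.1 m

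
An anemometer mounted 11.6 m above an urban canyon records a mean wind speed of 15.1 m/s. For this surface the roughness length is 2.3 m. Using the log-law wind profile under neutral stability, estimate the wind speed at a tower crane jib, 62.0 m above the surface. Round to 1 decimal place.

30.7 m/s

Log law: V(z) ∝ ln(z/z₀), so V₂/V₁ = ln(z₂/z₀) / ln(z₁/z₀).
ln(62.0/2.3) = 3.2942, ln(11.6/2.3) = 1.6181
V₂ = 15.1 × 3.2942/1.6181 = 15.1 × 2.0359 = 30.7416 m/s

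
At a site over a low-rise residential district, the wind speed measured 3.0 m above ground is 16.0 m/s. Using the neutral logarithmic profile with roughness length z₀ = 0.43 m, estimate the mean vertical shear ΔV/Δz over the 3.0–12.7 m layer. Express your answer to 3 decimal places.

Log law: V₂ = V₁ · ln(z₂/z₀)/ln(z₁/z₀) = 16.0 × 3.3856/1.9426 = 27.8851 m/s
ΔV/Δz = (27.8851 − 16.0)/(12.7 − 3.0) = 11.8851/9.7000 = 1.22527 m/s/m

1.225 m/s/m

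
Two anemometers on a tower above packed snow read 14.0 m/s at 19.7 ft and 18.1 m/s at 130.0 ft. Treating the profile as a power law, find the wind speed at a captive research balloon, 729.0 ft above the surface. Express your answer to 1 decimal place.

22.9 m/s

First find α: α = ln(V₂/V₁)/ln(z₂/z₁) = ln(18.1/14.0)/ln(130.0/19.7) = 0.25685/1.88692 = 0.1361
Extrapolate from 130.0 ft to 729.0 ft: V₃ = 18.1 × (729.0/130.0)^0.1361 = 18.1 × 1.2645 = 22.8879 m/s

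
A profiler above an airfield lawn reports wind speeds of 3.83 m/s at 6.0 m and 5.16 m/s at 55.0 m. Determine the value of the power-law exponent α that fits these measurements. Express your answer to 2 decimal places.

Power law: V₂/V₁ = (z₂/z₁)^α ⇒ α = ln(V₂/V₁) / ln(z₂/z₁)
α = ln(5.16/3.83) / ln(55.0/6.0) = ln(1.3473) / ln(9.1667)
  = 0.29807 / 2.21557 = 0.13453

α ≈ 0.13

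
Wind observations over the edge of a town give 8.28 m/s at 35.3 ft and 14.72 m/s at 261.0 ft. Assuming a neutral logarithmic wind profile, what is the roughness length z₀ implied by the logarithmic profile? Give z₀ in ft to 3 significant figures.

z₀ ≈ 2.70 ft

Log law: V(z) ∝ ln(z/z₀). With r = V₁/V₂ = 8.28/14.72 = 0.56250,
r · ln(z₂/z₀) = ln(z₁/z₀) ⇒ ln z₀ = (ln z₁ − r·ln z₂)/(1 − r)
ln z₀ = (3.56388 − 0.56250×5.56452) / 0.43750 = 0.9916
z₀ = exp(0.9916) = 2.696 ft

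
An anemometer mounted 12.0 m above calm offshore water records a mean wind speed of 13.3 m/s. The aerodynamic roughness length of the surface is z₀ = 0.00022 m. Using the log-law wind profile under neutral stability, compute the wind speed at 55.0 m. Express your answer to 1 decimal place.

15.2 m/s

Log law: V(z) ∝ ln(z/z₀), so V₂/V₁ = ln(z₂/z₀) / ln(z₁/z₀).
ln(55.0/0.00022) = 12.4292, ln(12.0/0.00022) = 10.9068
V₂ = 13.3 × 12.4292/10.9068 = 13.3 × 1.1396 = 15.1565 m/s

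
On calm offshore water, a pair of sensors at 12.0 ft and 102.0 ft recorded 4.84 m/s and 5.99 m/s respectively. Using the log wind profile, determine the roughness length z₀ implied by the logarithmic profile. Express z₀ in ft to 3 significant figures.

Log law: V(z) ∝ ln(z/z₀). With r = V₁/V₂ = 4.84/5.99 = 0.80801,
r · ln(z₂/z₀) = ln(z₁/z₀) ⇒ ln z₀ = (ln z₁ − r·ln z₂)/(1 − r)
ln z₀ = (2.48491 − 0.80801×4.62497) / 0.19199 = -6.5220
z₀ = exp(-6.5220) = 0.001471 ft

z₀ ≈ 0.00147 ft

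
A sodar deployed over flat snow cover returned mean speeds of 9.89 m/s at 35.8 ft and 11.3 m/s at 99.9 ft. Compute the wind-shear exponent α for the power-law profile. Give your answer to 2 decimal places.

Power law: V₂/V₁ = (z₂/z₁)^α ⇒ α = ln(V₂/V₁) / ln(z₂/z₁)
α = ln(11.3/9.89) / ln(99.9/35.8) = ln(1.1426) / ln(2.7905)
  = 0.13328 / 1.02622 = 0.12987

α ≈ 0.13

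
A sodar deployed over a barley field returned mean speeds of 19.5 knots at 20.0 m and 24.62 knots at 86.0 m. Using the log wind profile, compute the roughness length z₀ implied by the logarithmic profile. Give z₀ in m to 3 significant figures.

Log law: V(z) ∝ ln(z/z₀). With r = V₁/V₂ = 19.5/24.62 = 0.79204,
r · ln(z₂/z₀) = ln(z₁/z₀) ⇒ ln z₀ = (ln z₁ − r·ln z₂)/(1 − r)
ln z₀ = (2.99573 − 0.79204×4.45435) / 0.20796 = -2.5595
z₀ = exp(-2.5595) = 0.07734 m

z₀ ≈ 0.0773 m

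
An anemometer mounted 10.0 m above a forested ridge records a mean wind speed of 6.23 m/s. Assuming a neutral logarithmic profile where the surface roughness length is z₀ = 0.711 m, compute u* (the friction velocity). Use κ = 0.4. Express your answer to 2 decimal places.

u* ≈ 0.94 m/s

Log law: V(z) = (u*/κ) · ln(z/z₀) ⇒ u* = κ · V / ln(z/z₀)
u* = 0.4 × 6.23 / ln(10.0/0.711) = 0.4 × 6.23 / 2.6437
   = 2.4920 / 2.6437 = 0.9426 m/s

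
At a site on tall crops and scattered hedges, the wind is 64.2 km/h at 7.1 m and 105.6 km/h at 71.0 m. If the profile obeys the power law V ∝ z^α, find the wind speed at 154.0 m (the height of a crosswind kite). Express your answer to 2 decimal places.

124.84 km/h

First find α: α = ln(V₂/V₁)/ln(z₂/z₁) = ln(105.6/64.2)/ln(71.0/7.1) = 0.49766/2.30259 = 0.2161
Extrapolate from 71.0 m to 154.0 m: V₃ = 105.6 × (154.0/71.0)^0.2161 = 105.6 × 1.1822 = 124.8360 km/h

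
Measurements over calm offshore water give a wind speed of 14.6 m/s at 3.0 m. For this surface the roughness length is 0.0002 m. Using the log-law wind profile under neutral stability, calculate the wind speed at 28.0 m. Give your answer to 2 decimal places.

17.99 m/s

Log law: V(z) ∝ ln(z/z₀), so V₂/V₁ = ln(z₂/z₀) / ln(z₁/z₀).
ln(28.0/0.0002) = 11.8494, ln(3.0/0.0002) = 9.6158
V₂ = 14.6 × 11.8494/9.6158 = 14.6 × 1.2323 = 17.9913 m/s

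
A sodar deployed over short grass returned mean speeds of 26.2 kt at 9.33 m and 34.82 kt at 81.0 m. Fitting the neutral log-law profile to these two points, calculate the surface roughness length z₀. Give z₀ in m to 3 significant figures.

Log law: V(z) ∝ ln(z/z₀). With r = V₁/V₂ = 26.2/34.82 = 0.75244,
r · ln(z₂/z₀) = ln(z₁/z₀) ⇒ ln z₀ = (ln z₁ − r·ln z₂)/(1 − r)
ln z₀ = (2.23324 − 0.75244×4.39445) / 0.24756 = -4.3357
z₀ = exp(-4.3357) = 0.01309 m

z₀ ≈ 0.0131 m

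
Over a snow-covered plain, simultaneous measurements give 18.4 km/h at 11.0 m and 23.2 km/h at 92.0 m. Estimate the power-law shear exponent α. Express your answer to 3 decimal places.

α ≈ 0.109

Power law: V₂/V₁ = (z₂/z₁)^α ⇒ α = ln(V₂/V₁) / ln(z₂/z₁)
α = ln(23.2/18.4) / ln(92.0/11.0) = ln(1.2609) / ln(8.3636)
  = 0.23180 / 2.12389 = 0.10914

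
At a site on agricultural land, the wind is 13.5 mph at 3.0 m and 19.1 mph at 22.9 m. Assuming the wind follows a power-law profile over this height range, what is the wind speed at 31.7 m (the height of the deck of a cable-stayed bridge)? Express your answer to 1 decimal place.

First find α: α = ln(V₂/V₁)/ln(z₂/z₁) = ln(19.1/13.5)/ln(22.9/3.0) = 0.34700/2.03252 = 0.1707
Extrapolate from 22.9 m to 31.7 m: V₃ = 19.1 × (31.7/22.9)^0.1707 = 19.1 × 1.0571 = 20.1903 mph

20.2 mph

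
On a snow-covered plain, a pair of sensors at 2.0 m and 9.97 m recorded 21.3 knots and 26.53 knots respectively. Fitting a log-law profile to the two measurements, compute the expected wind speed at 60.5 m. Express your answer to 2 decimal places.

Log law: V ∝ ln(z/z₀). From the pair, with r = V₁/V₂ = 0.80286,
ln z₀ = (ln z₁ − r·ln z₂)/(1 − r) = (0.6931 − 0.80286×2.2996)/0.19714 = -5.8493 → z₀ = 0.002882 m
V₃ = V₁ · ln(z₃/z₀)/ln(z₁/z₀) = 21.3 × 9.9519/6.5425 = 32.4002 knots

32.40 knots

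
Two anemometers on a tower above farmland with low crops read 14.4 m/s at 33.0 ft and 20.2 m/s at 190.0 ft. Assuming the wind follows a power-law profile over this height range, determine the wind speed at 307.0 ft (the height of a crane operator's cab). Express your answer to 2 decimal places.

First find α: α = ln(V₂/V₁)/ln(z₂/z₁) = ln(20.2/14.4)/ln(190.0/33.0) = 0.33845/1.75052 = 0.1933
Extrapolate from 190.0 ft to 307.0 ft: V₃ = 20.2 × (307.0/190.0)^0.1933 = 20.2 × 1.0972 = 22.1637 m/s

22.16 m/s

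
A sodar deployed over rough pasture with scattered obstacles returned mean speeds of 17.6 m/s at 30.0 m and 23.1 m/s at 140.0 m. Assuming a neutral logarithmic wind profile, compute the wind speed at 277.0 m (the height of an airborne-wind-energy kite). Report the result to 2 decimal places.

Log law: V ∝ ln(z/z₀). From the pair, with r = V₁/V₂ = 0.76190,
ln z₀ = (ln z₁ − r·ln z₂)/(1 − r) = (3.4012 − 0.76190×4.9416)/0.23810 = -1.5282 → z₀ = 0.2169 m
V₃ = V₁ · ln(z₃/z₀)/ln(z₁/z₀) = 17.6 × 7.1522/4.9294 = 25.5363 m/s

25.54 m/s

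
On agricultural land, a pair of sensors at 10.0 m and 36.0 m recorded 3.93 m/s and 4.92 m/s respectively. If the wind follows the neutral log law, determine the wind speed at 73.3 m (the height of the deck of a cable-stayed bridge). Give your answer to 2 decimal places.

5.47 m/s

Log law: V ∝ ln(z/z₀). From the pair, with r = V₁/V₂ = 0.79878,
ln z₀ = (ln z₁ − r·ln z₂)/(1 − r) = (2.3026 − 0.79878×3.5835)/0.20122 = -2.7823 → z₀ = 0.06189 m
V₃ = V₁ · ln(z₃/z₀)/ln(z₁/z₀) = 3.93 × 7.0769/5.0849 = 5.4695 m/s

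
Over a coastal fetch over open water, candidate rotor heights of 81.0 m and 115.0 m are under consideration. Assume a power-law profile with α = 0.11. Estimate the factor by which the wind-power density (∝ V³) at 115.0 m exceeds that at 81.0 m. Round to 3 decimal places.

1.123

Speed ratio: V_B/V_A = (z_B/z_A)^α = (115.0/81.0)^0.11 = (1.4198)^0.11 = 1.03931
Power-density ratio: P_B/P_A = (V_B/V_A)³ = (1.03931)³ = 1.12261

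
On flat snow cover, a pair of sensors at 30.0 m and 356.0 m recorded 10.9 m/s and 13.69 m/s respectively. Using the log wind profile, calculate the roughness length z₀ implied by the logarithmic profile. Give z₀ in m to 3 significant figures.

z₀ ≈ 0.00191 m

Log law: V(z) ∝ ln(z/z₀). With r = V₁/V₂ = 10.9/13.69 = 0.79620,
r · ln(z₂/z₀) = ln(z₁/z₀) ⇒ ln z₀ = (ln z₁ − r·ln z₂)/(1 − r)
ln z₀ = (3.40120 − 0.79620×5.87493) / 0.20380 = -6.2632
z₀ = exp(-6.2632) = 0.001905 m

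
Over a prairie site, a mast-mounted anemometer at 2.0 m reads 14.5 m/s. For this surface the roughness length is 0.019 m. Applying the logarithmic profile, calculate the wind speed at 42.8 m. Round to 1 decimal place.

24.0 m/s

Log law: V(z) ∝ ln(z/z₀), so V₂/V₁ = ln(z₂/z₀) / ln(z₁/z₀).
ln(42.8/0.019) = 7.7199, ln(2.0/0.019) = 4.6565
V₂ = 14.5 × 7.7199/4.6565 = 14.5 × 1.6579 = 24.0392 m/s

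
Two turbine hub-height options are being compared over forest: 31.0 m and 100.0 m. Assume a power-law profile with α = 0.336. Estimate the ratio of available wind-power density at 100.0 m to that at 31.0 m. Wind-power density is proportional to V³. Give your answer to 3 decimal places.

Speed ratio: V_B/V_A = (z_B/z_A)^α = (100.0/31.0)^0.336 = (3.2258)^0.336 = 1.48219
Power-density ratio: P_B/P_A = (V_B/V_A)³ = (1.48219)³ = 3.25617

3.256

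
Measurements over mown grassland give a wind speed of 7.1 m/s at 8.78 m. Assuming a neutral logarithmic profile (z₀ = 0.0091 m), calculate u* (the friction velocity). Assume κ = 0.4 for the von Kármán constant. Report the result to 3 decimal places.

u* ≈ 0.413 m/s

Log law: V(z) = (u*/κ) · ln(z/z₀) ⇒ u* = κ · V / ln(z/z₀)
u* = 0.4 × 7.1 / ln(8.78/0.0091) = 0.4 × 7.1 / 6.8720
   = 2.8400 / 6.8720 = 0.4133 m/s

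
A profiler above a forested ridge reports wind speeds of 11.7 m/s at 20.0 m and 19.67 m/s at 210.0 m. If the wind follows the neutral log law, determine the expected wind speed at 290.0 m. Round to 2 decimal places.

Log law: V ∝ ln(z/z₀). From the pair, with r = V₁/V₂ = 0.59481,
ln z₀ = (ln z₁ − r·ln z₂)/(1 − r) = (2.9957 − 0.59481×5.3471)/0.40519 = -0.4561 → z₀ = 0.6338 m
V₃ = V₁ · ln(z₃/z₀)/ln(z₁/z₀) = 11.7 × 6.1260/3.4518 = 20.7640 m/s

20.76 m/s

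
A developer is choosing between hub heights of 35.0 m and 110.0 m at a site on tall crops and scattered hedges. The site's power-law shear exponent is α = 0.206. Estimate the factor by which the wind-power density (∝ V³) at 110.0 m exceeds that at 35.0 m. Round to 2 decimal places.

Speed ratio: V_B/V_A = (z_B/z_A)^α = (110.0/35.0)^0.206 = (3.1429)^0.206 = 1.26604
Power-density ratio: P_B/P_A = (V_B/V_A)³ = (1.26604)³ = 2.02930

2.03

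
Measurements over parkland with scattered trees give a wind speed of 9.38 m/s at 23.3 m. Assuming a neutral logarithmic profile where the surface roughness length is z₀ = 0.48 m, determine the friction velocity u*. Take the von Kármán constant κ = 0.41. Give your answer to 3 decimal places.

u* ≈ 0.991 m/s

Log law: V(z) = (u*/κ) · ln(z/z₀) ⇒ u* = κ · V / ln(z/z₀)
u* = 0.41 × 9.38 / ln(23.3/0.48) = 0.41 × 9.38 / 3.8824
   = 3.8458 / 3.8824 = 0.9906 m/s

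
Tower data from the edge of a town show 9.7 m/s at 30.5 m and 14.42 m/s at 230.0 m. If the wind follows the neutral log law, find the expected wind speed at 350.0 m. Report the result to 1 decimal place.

Log law: V ∝ ln(z/z₀). From the pair, with r = V₁/V₂ = 0.67268,
ln z₀ = (ln z₁ − r·ln z₂)/(1 − r) = (3.4177 − 0.67268×5.4381)/0.32732 = -0.7343 → z₀ = 0.4799 m
V₃ = V₁ · ln(z₃/z₀)/ln(z₁/z₀) = 9.7 × 6.5922/4.1520 = 15.4009 m/s

15.4 m/s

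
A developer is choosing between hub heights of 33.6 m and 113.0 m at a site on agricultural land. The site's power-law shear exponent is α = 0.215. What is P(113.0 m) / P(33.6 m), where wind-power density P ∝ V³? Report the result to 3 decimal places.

Speed ratio: V_B/V_A = (z_B/z_A)^α = (113.0/33.6)^0.215 = (3.3631)^0.215 = 1.29792
Power-density ratio: P_B/P_A = (V_B/V_A)³ = (1.29792)³ = 2.18649

2.186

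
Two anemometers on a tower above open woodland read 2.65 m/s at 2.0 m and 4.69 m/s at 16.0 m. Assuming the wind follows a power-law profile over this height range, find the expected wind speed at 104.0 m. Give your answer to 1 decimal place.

7.8 m/s

First find α: α = ln(V₂/V₁)/ln(z₂/z₁) = ln(4.69/2.65)/ln(16.0/2.0) = 0.57087/2.07944 = 0.2745
Extrapolate from 16.0 m to 104.0 m: V₃ = 4.69 × (104.0/16.0)^0.2745 = 4.69 × 1.6717 = 7.8405 m/s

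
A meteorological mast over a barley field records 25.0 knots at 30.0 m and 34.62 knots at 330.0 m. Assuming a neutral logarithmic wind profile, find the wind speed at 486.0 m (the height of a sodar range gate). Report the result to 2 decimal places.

36.17 knots

Log law: V ∝ ln(z/z₀). From the pair, with r = V₁/V₂ = 0.72213,
ln z₀ = (ln z₁ − r·ln z₂)/(1 − r) = (3.4012 − 0.72213×5.7991)/0.27787 = -2.8303 → z₀ = 0.05899 m
V₃ = V₁ · ln(z₃/z₀)/ln(z₁/z₀) = 25.0 × 9.0165/6.2315 = 36.1731 knots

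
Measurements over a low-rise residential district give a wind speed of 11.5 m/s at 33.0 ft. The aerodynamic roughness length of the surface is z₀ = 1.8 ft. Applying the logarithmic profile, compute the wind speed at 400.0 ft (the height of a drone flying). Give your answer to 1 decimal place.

21.4 m/s

Log law: V(z) ∝ ln(z/z₀), so V₂/V₁ = ln(z₂/z₀) / ln(z₁/z₀).
ln(400.0/1.8) = 5.4037, ln(33.0/1.8) = 2.9087
V₂ = 11.5 × 5.4037/2.9087 = 11.5 × 1.8578 = 21.3641 m/s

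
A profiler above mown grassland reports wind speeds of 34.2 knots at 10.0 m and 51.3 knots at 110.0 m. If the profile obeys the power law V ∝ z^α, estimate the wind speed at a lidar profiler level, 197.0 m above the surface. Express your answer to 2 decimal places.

56.61 knots

First find α: α = ln(V₂/V₁)/ln(z₂/z₁) = ln(51.3/34.2)/ln(110.0/10.0) = 0.40547/2.39790 = 0.1691
Extrapolate from 110.0 m to 197.0 m: V₃ = 51.3 × (197.0/110.0)^0.1691 = 51.3 × 1.1036 = 56.6122 knots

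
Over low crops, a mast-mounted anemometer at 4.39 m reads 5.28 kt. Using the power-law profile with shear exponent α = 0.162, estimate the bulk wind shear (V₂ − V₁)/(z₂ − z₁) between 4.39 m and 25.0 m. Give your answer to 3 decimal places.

0.083 kt/m

Power law: V₂ = V₁ · (z₂/z₁)^α = 5.28 × (5.6948)^0.162 = 6.9988 kt
ΔV/Δz = (6.9988 − 5.28)/(25.0 − 4.39) = 1.7188/20.6100 = 0.08339 kt/m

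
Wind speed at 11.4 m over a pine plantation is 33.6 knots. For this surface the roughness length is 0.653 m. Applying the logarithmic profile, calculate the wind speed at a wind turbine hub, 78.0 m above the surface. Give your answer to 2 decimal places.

Log law: V(z) ∝ ln(z/z₀), so V₂/V₁ = ln(z₂/z₀) / ln(z₁/z₀).
ln(78.0/0.653) = 4.7829, ln(11.4/0.653) = 2.8598
V₂ = 33.6 × 4.7829/2.8598 = 33.6 × 1.6725 = 56.1947 knots

56.19 knots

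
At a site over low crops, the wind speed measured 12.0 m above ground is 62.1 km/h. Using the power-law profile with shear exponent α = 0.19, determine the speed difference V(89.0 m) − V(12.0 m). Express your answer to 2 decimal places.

28.77 km/h

Power law: V₂ = V₁ · (z₂/z₁)^α = 62.1 × (7.4167)^0.19 = 90.8722 km/h
ΔV = 90.8722 − 62.1 = 28.7722 km/h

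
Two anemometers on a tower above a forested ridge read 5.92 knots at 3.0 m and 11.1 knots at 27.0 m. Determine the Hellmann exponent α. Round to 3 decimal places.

Power law: V₂/V₁ = (z₂/z₁)^α ⇒ α = ln(V₂/V₁) / ln(z₂/z₁)
α = ln(11.1/5.92) / ln(27.0/3.0) = ln(1.8750) / ln(9.0000)
  = 0.62861 / 2.19722 = 0.28609

α ≈ 0.286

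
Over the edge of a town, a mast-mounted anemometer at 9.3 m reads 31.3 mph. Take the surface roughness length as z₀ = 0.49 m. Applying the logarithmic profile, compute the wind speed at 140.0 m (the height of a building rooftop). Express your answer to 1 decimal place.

Log law: V(z) ∝ ln(z/z₀), so V₂/V₁ = ln(z₂/z₀) / ln(z₁/z₀).
ln(140.0/0.49) = 5.6550, ln(9.3/0.49) = 2.9434
V₂ = 31.3 × 5.6550/2.9434 = 31.3 × 1.9213 = 60.1357 mph

60.1 mph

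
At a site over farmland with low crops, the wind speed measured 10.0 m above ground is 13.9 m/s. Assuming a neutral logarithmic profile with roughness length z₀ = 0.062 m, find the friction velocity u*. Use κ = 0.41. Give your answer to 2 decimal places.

Log law: V(z) = (u*/κ) · ln(z/z₀) ⇒ u* = κ · V / ln(z/z₀)
u* = 0.41 × 13.9 / ln(10.0/0.062) = 0.41 × 13.9 / 5.0832
   = 5.6990 / 5.0832 = 1.1211 m/s

u* ≈ 1.12 m/s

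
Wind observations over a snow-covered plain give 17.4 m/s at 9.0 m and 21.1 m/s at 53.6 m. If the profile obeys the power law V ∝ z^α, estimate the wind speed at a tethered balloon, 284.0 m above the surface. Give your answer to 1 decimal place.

25.3 m/s

First find α: α = ln(V₂/V₁)/ln(z₂/z₁) = ln(21.1/17.4)/ln(53.6/9.0) = 0.19280/1.78432 = 0.1081
Extrapolate from 53.6 m to 284.0 m: V₃ = 21.1 × (284.0/53.6)^0.1081 = 21.1 × 1.1974 = 25.2656 m/s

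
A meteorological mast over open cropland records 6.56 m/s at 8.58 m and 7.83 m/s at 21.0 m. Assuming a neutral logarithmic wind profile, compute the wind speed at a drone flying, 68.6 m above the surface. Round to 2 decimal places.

9.51 m/s

Log law: V ∝ ln(z/z₀). From the pair, with r = V₁/V₂ = 0.83780,
ln z₀ = (ln z₁ − r·ln z₂)/(1 − r) = (2.1494 − 0.83780×3.0445)/0.16220 = -2.4740 → z₀ = 0.08425 m
V₃ = V₁ · ln(z₃/z₀)/ln(z₁/z₀) = 6.56 × 6.7023/4.6234 = 9.5096 m/s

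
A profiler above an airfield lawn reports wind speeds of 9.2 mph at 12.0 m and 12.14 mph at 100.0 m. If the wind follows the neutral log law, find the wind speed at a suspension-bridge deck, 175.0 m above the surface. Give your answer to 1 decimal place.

Log law: V ∝ ln(z/z₀). From the pair, with r = V₁/V₂ = 0.75783,
ln z₀ = (ln z₁ − r·ln z₂)/(1 − r) = (2.4849 − 0.75783×4.6052)/0.24217 = -4.1499 → z₀ = 0.01577 m
V₃ = V₁ · ln(z₃/z₀)/ln(z₁/z₀) = 9.2 × 9.3147/6.6348 = 12.9160 mph

12.9 mph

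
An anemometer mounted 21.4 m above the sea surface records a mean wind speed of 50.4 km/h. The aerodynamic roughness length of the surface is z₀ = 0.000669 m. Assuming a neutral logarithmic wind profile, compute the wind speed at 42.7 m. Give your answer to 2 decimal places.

53.76 km/h

Log law: V(z) ∝ ln(z/z₀), so V₂/V₁ = ln(z₂/z₀) / ln(z₁/z₀).
ln(42.7/0.000669) = 11.0639, ln(21.4/0.000669) = 10.3731
V₂ = 50.4 × 11.0639/10.3731 = 50.4 × 1.0666 = 53.7564 km/h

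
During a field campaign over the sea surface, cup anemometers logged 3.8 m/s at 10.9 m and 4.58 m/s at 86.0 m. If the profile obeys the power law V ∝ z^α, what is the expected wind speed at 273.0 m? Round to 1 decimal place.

First find α: α = ln(V₂/V₁)/ln(z₂/z₁) = ln(4.58/3.8)/ln(86.0/10.9) = 0.18670/2.06558 = 0.0904
Extrapolate from 86.0 m to 273.0 m: V₃ = 4.58 × (273.0/86.0)^0.0904 = 4.58 × 1.1101 = 5.0840 m/s

5.1 m/s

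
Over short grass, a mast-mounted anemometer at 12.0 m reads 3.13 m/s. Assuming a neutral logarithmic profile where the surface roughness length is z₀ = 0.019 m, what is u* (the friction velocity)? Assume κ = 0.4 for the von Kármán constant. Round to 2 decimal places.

Log law: V(z) = (u*/κ) · ln(z/z₀) ⇒ u* = κ · V / ln(z/z₀)
u* = 0.4 × 3.13 / ln(12.0/0.019) = 0.4 × 3.13 / 6.4482
   = 1.2520 / 6.4482 = 0.1942 m/s

u* ≈ 0.19 m/s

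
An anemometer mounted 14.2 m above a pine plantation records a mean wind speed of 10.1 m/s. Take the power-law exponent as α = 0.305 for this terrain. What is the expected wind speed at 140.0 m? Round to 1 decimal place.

Power-law profile: V₂ = V₁ · (z₂/z₁)^α
V₂ = 10.1 × (140.0/14.2)^0.305 = 10.1 × (9.8592)^0.305
    = 10.1 × 2.0097 = 20.2975 m/s

20.3 m/s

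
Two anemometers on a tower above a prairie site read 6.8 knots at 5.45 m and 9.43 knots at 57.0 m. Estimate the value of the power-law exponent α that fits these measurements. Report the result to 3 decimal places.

α ≈ 0.139

Power law: V₂/V₁ = (z₂/z₁)^α ⇒ α = ln(V₂/V₁) / ln(z₂/z₁)
α = ln(9.43/6.8) / ln(57.0/5.45) = ln(1.3868) / ln(10.4587)
  = 0.32697 / 2.34744 = 0.13929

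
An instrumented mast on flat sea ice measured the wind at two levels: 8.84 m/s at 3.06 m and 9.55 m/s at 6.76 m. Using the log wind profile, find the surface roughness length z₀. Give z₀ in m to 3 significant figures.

Log law: V(z) ∝ ln(z/z₀). With r = V₁/V₂ = 8.84/9.55 = 0.92565,
r · ln(z₂/z₀) = ln(z₁/z₀) ⇒ ln z₀ = (ln z₁ − r·ln z₂)/(1 − r)
ln z₀ = (1.11841 − 0.92565×1.91102) / 0.07435 = -8.7501
z₀ = exp(-8.7501) = 0.0001584 m

z₀ ≈ 0.000158 m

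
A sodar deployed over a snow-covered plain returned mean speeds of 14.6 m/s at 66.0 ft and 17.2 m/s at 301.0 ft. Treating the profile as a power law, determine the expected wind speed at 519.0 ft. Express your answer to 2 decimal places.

18.24 m/s

First find α: α = ln(V₂/V₁)/ln(z₂/z₁) = ln(17.2/14.6)/ln(301.0/66.0) = 0.16389/1.51746 = 0.1080
Extrapolate from 301.0 ft to 519.0 ft: V₃ = 17.2 × (519.0/301.0)^0.1080 = 17.2 × 1.0606 = 18.2424 m/s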